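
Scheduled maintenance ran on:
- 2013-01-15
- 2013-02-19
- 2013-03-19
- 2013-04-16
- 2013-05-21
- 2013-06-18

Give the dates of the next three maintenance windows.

Gaps: 35, 28, 28, 35, 28 days — a mix of 28 and 35. Every date is a Tuesday.
Each is the 3rd Tuesday of its month.
July 2013 — 3rd Tuesday is 2013-07-16.
August 2013 — 3rd Tuesday is 2013-08-20.
September 2013 — 3rd Tuesday is 2013-09-17.

2013-07-16, 2013-08-20, 2013-09-17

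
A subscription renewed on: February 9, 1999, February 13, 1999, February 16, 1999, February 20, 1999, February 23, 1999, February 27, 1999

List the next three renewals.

March 2, 1999; March 6, 1999; March 9, 1999

The gap pattern 4, 3, 4, 3, 4 repeats every 2 events.
These are the Tuesdays and Saturdays of each week.
The following Tuesday is March 2, 1999.
Next Saturday: March 6, 1999.
The following Tuesday is March 9, 1999.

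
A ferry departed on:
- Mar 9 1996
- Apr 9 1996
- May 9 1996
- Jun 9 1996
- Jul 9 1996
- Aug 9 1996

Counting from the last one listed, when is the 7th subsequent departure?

Mar 9 1997

Each date is the 9th; the gaps (31, 30, 31, 30, 31) track the month lengths.
The rule is the 9th of each month.
September 1996: Sep 9 1996.
Next: October 1996 → Oct 9 1996.
Next: November 1996 → Nov 9 1996.
December 1996: Dec 9 1996.
Next: January 1997 → Jan 9 1997.
February 1997: Feb 9 1997.
Next: March 1997 → Mar 9 1997.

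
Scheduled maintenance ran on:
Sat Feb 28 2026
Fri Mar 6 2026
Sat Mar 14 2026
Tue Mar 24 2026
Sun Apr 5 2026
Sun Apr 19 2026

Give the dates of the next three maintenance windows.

Intervals are 6, 8, 10, 12, 14 days — an arithmetic progression with common difference 2.
Next gap: 16 days. Sun Apr 19 2026 + 16 days = Tue May 5 2026.
Next gap: 18 days. Tue May 5 2026 + 18 days = Sat May 23 2026.
Next gap: 20 days. Sat May 23 2026 + 20 days = Fri Jun 12 2026.

Tue May 5 2026, Sat May 23 2026, Fri Jun 12 2026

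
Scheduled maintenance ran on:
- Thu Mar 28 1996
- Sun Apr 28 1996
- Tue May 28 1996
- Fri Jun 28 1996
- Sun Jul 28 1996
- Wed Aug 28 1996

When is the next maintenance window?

The day-of-month is always 28 (31, 30, 31, 30, 31 days between events).
So this recurs on the 28th of each month.
Next: September 1996 → Sat Sep 28 1996.

Sat Sep 28 1996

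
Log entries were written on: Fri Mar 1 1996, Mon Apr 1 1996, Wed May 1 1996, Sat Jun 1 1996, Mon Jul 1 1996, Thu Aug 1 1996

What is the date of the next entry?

Sun Sep 1 1996

The day-of-month is always 1 (31, 30, 31, 30, 31 days between events).
So this recurs on the 1st of each month.
Next: September 1996 → Sun Sep 1 1996.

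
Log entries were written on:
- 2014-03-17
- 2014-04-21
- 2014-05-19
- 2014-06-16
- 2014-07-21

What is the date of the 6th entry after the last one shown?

All dates are Mondays, 35, 28, 28, 35 days apart.
Specifically, the 3rd Monday of each month.
August 2014 — 3rd Monday is 2014-08-18.
September 2014 — 3rd Monday is 2014-09-15.
3rd Monday of October 2014: 2014-10-20.
November 2014 — 3rd Monday is 2014-11-17.
3rd Monday of December 2014: 2014-12-15.
January 2015 — 3rd Monday is 2015-01-19.

2015-01-19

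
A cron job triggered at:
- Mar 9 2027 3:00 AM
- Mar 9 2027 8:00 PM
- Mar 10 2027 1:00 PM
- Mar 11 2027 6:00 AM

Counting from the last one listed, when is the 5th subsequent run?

The interval is a steady 17 hours (17, 17, 17).
Mar 11 2027 6:00 AM + 17 h = Mar 11 2027 11:00 PM.
Mar 11 2027 11:00 PM + 17 h = Mar 12 2027 4:00 PM.
Mar 12 2027 4:00 PM + 17 h = Mar 13 2027 9:00 AM.
Mar 13 2027 9:00 AM + 17 h = Mar 14 2027 2:00 AM.
Mar 14 2027 2:00 AM + 17 h = Mar 14 2027 7:00 PM.

Mar 14 2027 7:00 PM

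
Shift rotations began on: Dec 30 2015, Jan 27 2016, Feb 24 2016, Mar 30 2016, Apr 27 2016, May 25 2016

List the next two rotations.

Jun 29 2016, Jul 27 2016

All Wednesdays; the gaps (28, 28, 35, 28, 28) vary with month length.
This is the last Wednesday of each month.
Last Wednesday of June 2016: Jun 29 2016.
Last Wednesday of July 2016: Jul 27 2016.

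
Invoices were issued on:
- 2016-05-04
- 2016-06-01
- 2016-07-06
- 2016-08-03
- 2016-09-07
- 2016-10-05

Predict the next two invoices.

2016-11-02, 2016-12-07

Gaps: 28, 35, 28, 35, 28 days — a mix of 28 and 35. Every date is a Wednesday.
Each is the 1st Wednesday of its month.
November 2016 — 1st Wednesday is 2016-11-02.
1st Wednesday of December 2016: 2016-12-07.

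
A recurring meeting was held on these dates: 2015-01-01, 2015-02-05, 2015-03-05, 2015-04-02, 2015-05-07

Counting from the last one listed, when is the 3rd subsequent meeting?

2015-08-06

These are Thursdays at 28- or 35-day spacing (35, 28, 28, 35).
The pattern: 1st Thursday of the month.
1st Thursday of June 2015: 2015-06-04.
1st Thursday of July 2015: 2015-07-02.
1st Thursday of August 2015: 2015-08-06.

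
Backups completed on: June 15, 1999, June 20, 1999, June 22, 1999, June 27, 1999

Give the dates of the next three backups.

June 29, 1999; July 4, 1999; July 6, 1999

Every event lands on a Tuesday or Sunday (gaps cycle 5, 2, 5).
So the schedule is: every Tuesday and Sunday.
Next Tuesday: June 29, 1999.
Next Sunday: July 4, 1999.
The following Tuesday is July 6, 1999.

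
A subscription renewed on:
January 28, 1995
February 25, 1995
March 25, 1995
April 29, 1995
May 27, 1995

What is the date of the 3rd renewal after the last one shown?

Every date is a Saturday; gaps 28, 28, 35, 28 days.
Each is the last Saturday of its month (at least one falls on the 29th or later, ruling out '4th Saturday').
Last Saturday of June 1995: June 24, 1995.
July 1995 ends with Saturday July 29, 1995.
Last Saturday of August 1995: August 26, 1995.

August 26, 1995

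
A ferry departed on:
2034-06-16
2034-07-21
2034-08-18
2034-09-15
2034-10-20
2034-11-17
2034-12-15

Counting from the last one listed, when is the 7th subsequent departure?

These are Fridays at 28- or 35-day spacing (35, 28, 28, 35, 28, 28).
The pattern: 3rd Friday of the month.
January 2035 — 3rd Friday is 2035-01-19.
3rd Friday of February 2035: 2035-02-16.
March 2035 — 3rd Friday is 2035-03-16.
April 2035 — 3rd Friday is 2035-04-20.
May 2035 — 3rd Friday is 2035-05-18.
3rd Friday of June 2035: 2035-06-15.
3rd Friday of July 2035: 2035-07-20.

2035-07-20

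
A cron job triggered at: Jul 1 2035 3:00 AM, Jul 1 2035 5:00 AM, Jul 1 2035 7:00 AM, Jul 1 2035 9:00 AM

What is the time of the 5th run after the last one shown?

Jul 1 2035 7:00 PM

Gaps: 2, 2, 2 hours — each event is 2 hours after the previous one.
Jul 1 2035 9:00 AM + 2 h = Jul 1 2035 11:00 AM.
Jul 1 2035 11:00 AM + 2 h = Jul 1 2035 1:00 PM.
Jul 1 2035 1:00 PM + 2 h = Jul 1 2035 3:00 PM.
Jul 1 2035 3:00 PM + 2 h = Jul 1 2035 5:00 PM.
Jul 1 2035 5:00 PM + 2 h = Jul 1 2035 7:00 PM.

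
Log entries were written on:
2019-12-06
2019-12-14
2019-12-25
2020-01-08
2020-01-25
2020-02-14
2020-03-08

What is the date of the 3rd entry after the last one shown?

2020-06-03

The spacing grows by 3 each time: 8, 11, 14, 17, 20, 23 days.
Next gap: 26 days. 2020-03-08 + 26 days = 2020-04-03.
Next gap: 29 days. 2020-04-03 + 29 days = 2020-05-02.
Next gap: 32 days. 2020-05-02 + 32 days = 2020-06-03.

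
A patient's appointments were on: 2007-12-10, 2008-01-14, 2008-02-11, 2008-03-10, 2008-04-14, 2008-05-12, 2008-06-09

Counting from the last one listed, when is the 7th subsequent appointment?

These are Mondays at 28- or 35-day spacing (35, 28, 28, 35, 28, 28).
The pattern: 2nd Monday of the month.
July 2008 — 2nd Monday is 2008-07-14.
August 2008 — 2nd Monday is 2008-08-11.
September 2008 — 2nd Monday is 2008-09-08.
2nd Monday of October 2008: 2008-10-13.
2nd Monday of November 2008: 2008-11-10.
2nd Monday of December 2008: 2008-12-08.
January 2009 — 2nd Monday is 2009-01-12.

2009-01-12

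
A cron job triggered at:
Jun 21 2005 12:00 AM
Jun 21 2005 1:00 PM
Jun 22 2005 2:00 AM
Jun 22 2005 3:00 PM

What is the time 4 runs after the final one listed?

Jun 24 2005 7:00 PM

Spacing: 13, 13, 13 h — constant 13 h.
Jun 22 2005 3:00 PM + 13 h = Jun 23 2005 4:00 AM.
Jun 23 2005 4:00 AM + 13 h = Jun 23 2005 5:00 PM.
Jun 23 2005 5:00 PM + 13 h = Jun 24 2005 6:00 AM.
Jun 24 2005 6:00 AM + 13 h = Jun 24 2005 7:00 PM.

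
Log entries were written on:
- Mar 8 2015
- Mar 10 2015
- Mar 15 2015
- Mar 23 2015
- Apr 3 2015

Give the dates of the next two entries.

Gaps: 2, 5, 8, 11 days — each gap is 3 larger than the previous one.
Next gap: 14 days. Apr 3 2015 + 14 days = Apr 17 2015.
Next gap: 17 days. Apr 17 2015 + 17 days = May 4 2015.

Apr 17 2015, May 4 2015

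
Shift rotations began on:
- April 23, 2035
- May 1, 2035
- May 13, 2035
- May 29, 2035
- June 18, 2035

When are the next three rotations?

Gaps: 8, 12, 16, 20 days — each gap is 4 larger than the previous one.
Next gap: 24 days. June 18, 2035 + 24 days = July 12, 2035.
Next gap: 28 days. July 12, 2035 + 28 days = August 9, 2035.
Next gap: 32 days. August 9, 2035 + 32 days = September 10, 2035.

July 12, 2035; August 9, 2035; September 10, 2035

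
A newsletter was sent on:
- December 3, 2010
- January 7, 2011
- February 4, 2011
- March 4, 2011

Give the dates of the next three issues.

April 1, 2011; May 6, 2011; June 3, 2011

These are Fridays at 28- or 35-day spacing (35, 28, 28).
The pattern: 1st Friday of the month.
1st Friday of April 2011: April 1, 2011.
May 2011 — 1st Friday is May 6, 2011.
June 2011 — 1st Friday is June 3, 2011.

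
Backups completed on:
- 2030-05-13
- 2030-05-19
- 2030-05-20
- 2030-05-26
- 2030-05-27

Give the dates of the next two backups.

Gaps: 6, 1, 6, 1 days — not constant, but cyclic with period 2.
The events fall on every Monday and Sunday.
Next Sunday: 2030-06-02.
Next Monday: 2030-06-03.

2030-06-02, 2030-06-03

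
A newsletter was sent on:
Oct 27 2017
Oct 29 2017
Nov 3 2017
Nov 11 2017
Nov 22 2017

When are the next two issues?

The spacing grows by 3 each time: 2, 5, 8, 11 days.
Next gap: 14 days. Nov 22 2017 + 14 days = Dec 6 2017.
Next gap: 17 days. Dec 6 2017 + 17 days = Dec 23 2017.

Dec 6 2017, Dec 23 2017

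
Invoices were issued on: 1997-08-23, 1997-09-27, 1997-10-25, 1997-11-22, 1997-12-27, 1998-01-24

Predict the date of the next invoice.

1998-02-28

These are Saturdays at 28- or 35-day spacing (35, 28, 28, 35, 28).
The pattern: 4th Saturday of the month.
4th Saturday of February 1998: 1998-02-28.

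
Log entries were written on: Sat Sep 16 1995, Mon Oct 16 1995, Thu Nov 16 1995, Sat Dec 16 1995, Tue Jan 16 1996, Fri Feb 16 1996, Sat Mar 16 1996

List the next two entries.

Tue Apr 16 1996, Thu May 16 1996

The day-of-month is always 16 (30, 31, 30, 31, 31, 29 days between events).
So this recurs on the 16th of each month.
Next: April 1996 → Tue Apr 16 1996.
May 1996: Thu May 16 1996.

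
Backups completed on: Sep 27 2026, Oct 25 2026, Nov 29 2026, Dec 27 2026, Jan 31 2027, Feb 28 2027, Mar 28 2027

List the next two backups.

Apr 25 2027, May 30 2027

These are Sundays with 28, 35, 28, 35, 28, 28-day gaps.
Each is the final Sunday of its month — Nov 29 2026 is past the 28th, so '4th Sunday' doesn't fit.
Last Sunday of April 2027: Apr 25 2027.
Last Sunday of May 2027: May 30 2027.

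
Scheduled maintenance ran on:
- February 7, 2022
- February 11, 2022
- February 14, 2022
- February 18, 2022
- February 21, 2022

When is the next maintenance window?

February 25, 2022

The gap pattern 4, 3, 4, 3 repeats every 2 events.
These are the Mondays and Fridays of each week.
Next Friday: February 25, 2022.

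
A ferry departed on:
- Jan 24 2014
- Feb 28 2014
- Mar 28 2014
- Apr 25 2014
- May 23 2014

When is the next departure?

Jun 27 2014

These are Fridays at 28- or 35-day spacing (35, 28, 28, 28).
The pattern: 4th Friday of the month.
4th Friday of June 2014: Jun 27 2014.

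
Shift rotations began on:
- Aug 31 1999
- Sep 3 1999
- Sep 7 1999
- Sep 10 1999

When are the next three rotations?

Sep 14 1999, Sep 17 1999, Sep 21 1999

Gaps: 3, 4, 3 days — not constant, but cyclic with period 2.
The events fall on every Tuesday and Friday.
The following Tuesday is Sep 14 1999.
The following Friday is Sep 17 1999.
The following Tuesday is Sep 21 1999.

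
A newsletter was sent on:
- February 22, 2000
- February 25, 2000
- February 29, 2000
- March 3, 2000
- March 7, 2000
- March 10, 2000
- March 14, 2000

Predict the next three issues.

March 17, 2000; March 21, 2000; March 24, 2000

The gap pattern 3, 4, 3, 4, 3, 4 repeats every 2 events.
These are the Tuesdays and Fridays of each week.
Next Friday: March 17, 2000.
Next Tuesday: March 21, 2000.
Next Friday: March 24, 2000.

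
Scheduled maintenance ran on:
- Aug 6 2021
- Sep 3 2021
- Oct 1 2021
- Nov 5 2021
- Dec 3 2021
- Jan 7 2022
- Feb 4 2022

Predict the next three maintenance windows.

Mar 4 2022, Apr 1 2022, May 6 2022

All dates are Fridays, 28, 28, 35, 28, 35, 28 days apart.
Specifically, the 1st Friday of each month.
1st Friday of March 2022: Mar 4 2022.
April 2022 — 1st Friday is Apr 1 2022.
1st Friday of May 2022: May 6 2022.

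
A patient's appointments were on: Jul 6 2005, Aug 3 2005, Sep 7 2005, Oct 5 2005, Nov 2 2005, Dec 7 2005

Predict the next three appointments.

These are Wednesdays at 28- or 35-day spacing (28, 35, 28, 28, 35).
The pattern: 1st Wednesday of the month.
1st Wednesday of January 2006: Jan 4 2006.
February 2006 — 1st Wednesday is Feb 1 2006.
1st Wednesday of March 2006: Mar 1 2006.

Jan 4 2006, Feb 1 2006, Mar 1 2006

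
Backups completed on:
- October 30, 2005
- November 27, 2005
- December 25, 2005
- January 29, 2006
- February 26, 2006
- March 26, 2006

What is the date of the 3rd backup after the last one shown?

These are Sundays with 28, 28, 35, 28, 28-day gaps.
Each is the final Sunday of its month — October 30, 2005 is past the 28th, so '4th Sunday' doesn't fit.
Last Sunday of April 2006: April 30, 2006.
May 2006 ends with Sunday May 28, 2006.
June 2006 ends with Sunday June 25, 2006.

June 25, 2006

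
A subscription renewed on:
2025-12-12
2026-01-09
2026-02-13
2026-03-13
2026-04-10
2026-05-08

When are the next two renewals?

2026-06-12, 2026-07-10

These are Fridays at 28- or 35-day spacing (28, 35, 28, 28, 28).
The pattern: 2nd Friday of the month.
June 2026 — 2nd Friday is 2026-06-12.
July 2026 — 2nd Friday is 2026-07-10.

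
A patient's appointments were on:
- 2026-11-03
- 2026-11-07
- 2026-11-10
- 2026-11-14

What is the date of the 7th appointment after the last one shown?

The gap pattern 4, 3, 4 repeats every 2 events.
These are the Tuesdays and Saturdays of each week.
The following Tuesday is 2026-11-17.
The following Saturday is 2026-11-21.
The following Tuesday is 2026-11-24.
The following Saturday is 2026-11-28.
Next Tuesday: 2026-12-01.
Next Saturday: 2026-12-05.
The following Tuesday is 2026-12-08.

2026-12-08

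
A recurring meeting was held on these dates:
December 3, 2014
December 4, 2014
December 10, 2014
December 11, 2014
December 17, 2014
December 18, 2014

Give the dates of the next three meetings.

December 24, 2014; December 25, 2014; December 31, 2014

Gaps: 1, 6, 1, 6, 1 days — not constant, but cyclic with period 2.
The events fall on every Wednesday and Thursday.
Next Wednesday: December 24, 2014.
Next Thursday: December 25, 2014.
The following Wednesday is December 31, 2014.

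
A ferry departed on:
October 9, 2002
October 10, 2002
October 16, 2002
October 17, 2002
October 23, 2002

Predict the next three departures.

October 24, 2002; October 30, 2002; October 31, 2002

Gaps: 1, 6, 1, 6 days — not constant, but cyclic with period 2.
The events fall on every Wednesday and Thursday.
Next Thursday: October 24, 2002.
The following Wednesday is October 30, 2002.
The following Thursday is October 31, 2002.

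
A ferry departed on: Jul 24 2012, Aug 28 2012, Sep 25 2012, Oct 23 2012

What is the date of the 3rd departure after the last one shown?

All dates are Tuesdays, 35, 28, 28 days apart.
Specifically, the 4th Tuesday of each month.
November 2012 — 4th Tuesday is Nov 27 2012.
4th Tuesday of December 2012: Dec 25 2012.
4th Tuesday of January 2013: Jan 22 2013.

Jan 22 2013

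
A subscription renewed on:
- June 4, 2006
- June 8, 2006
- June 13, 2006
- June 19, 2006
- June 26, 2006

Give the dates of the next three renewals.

July 4, 2006; July 13, 2006; July 23, 2006

Intervals are 4, 5, 6, 7 days — an arithmetic progression with common difference 1.
Next gap: 8 days. June 26, 2006 + 8 days = July 4, 2006.
Next gap: 9 days. July 4, 2006 + 9 days = July 13, 2006.
Next gap: 10 days. July 13, 2006 + 10 days = July 23, 2006.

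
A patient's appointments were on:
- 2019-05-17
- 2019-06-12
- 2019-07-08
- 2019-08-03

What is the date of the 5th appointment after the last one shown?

The spacing is 26, 26, 26 days — always 26 days.
2019-08-03 + 26 days = 2019-08-29.
2019-08-29 + 26 days = 2019-09-24.
2019-09-24 + 26 days = 2019-10-20.
2019-10-20 + 26 days = 2019-11-15.
2019-11-15 + 26 days = 2019-12-11.

2019-12-11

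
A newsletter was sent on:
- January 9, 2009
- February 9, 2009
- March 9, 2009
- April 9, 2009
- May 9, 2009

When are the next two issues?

The day-of-month is always 9 (31, 28, 31, 30 days between events).
So this recurs on the 9th of each month.
Next: June 2009 → June 9, 2009.
July 2009: July 9, 2009.

June 9, 2009; July 9, 2009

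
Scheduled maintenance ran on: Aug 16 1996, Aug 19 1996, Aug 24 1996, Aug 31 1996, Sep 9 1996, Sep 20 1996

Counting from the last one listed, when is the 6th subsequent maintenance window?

The spacing grows by 2 each time: 3, 5, 7, 9, 11 days.
Next gap: 13 days. Sep 20 1996 + 13 days = Oct 3 1996.
Next gap: 15 days. Oct 3 1996 + 15 days = Oct 18 1996.
Next gap: 17 days. Oct 18 1996 + 17 days = Nov 4 1996.
Next gap: 19 days. Nov 4 1996 + 19 days = Nov 23 1996.
Next gap: 21 days. Nov 23 1996 + 21 days = Dec 14 1996.
Next gap: 23 days. Dec 14 1996 + 23 days = Jan 6 1997.

Jan 6 1997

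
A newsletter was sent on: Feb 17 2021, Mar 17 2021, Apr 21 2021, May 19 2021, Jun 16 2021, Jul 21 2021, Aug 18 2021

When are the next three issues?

These are Wednesdays at 28- or 35-day spacing (28, 35, 28, 28, 35, 28).
The pattern: 3rd Wednesday of the month.
3rd Wednesday of September 2021: Sep 15 2021.
3rd Wednesday of October 2021: Oct 20 2021.
November 2021 — 3rd Wednesday is Nov 17 2021.

Sep 15 2021, Oct 20 2021, Nov 17 2021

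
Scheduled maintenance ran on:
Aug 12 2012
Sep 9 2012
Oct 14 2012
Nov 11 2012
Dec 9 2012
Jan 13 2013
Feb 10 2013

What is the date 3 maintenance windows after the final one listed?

These are Sundays at 28- or 35-day spacing (28, 35, 28, 28, 35, 28).
The pattern: 2nd Sunday of the month.
March 2013 — 2nd Sunday is Mar 10 2013.
2nd Sunday of April 2013: Apr 14 2013.
2nd Sunday of May 2013: May 12 2013.

May 12 2013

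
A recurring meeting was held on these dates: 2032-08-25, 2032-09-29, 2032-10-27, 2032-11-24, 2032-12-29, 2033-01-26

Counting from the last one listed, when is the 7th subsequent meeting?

2033-08-31

Every date is a Wednesday; gaps 35, 28, 28, 35, 28 days.
Each is the last Wednesday of its month (at least one falls on the 29th or later, ruling out '4th Wednesday').
February 2033 ends with Wednesday 2033-02-23.
March 2033 ends with Wednesday 2033-03-30.
April 2033 ends with Wednesday 2033-04-27.
Last Wednesday of May 2033: 2033-05-25.
June 2033 ends with Wednesday 2033-06-29.
July 2033 ends with Wednesday 2033-07-27.
August 2033 ends with Wednesday 2033-08-31.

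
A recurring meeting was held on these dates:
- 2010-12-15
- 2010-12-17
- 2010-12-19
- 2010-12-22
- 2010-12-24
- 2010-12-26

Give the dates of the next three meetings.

2010-12-29, 2010-12-31, 2011-01-02

Every event lands on a Wednesday or Friday or Sunday (gaps cycle 2, 2, 3, 2, 2).
So the schedule is: every Wednesday, Friday and Sunday.
The following Wednesday is 2010-12-29.
The following Friday is 2010-12-31.
The following Sunday is 2011-01-02.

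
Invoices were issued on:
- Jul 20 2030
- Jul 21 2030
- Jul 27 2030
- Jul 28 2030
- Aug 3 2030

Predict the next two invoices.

Aug 4 2030, Aug 10 2030

Gaps: 1, 6, 1, 6 days — not constant, but cyclic with period 2.
The events fall on every Saturday and Sunday.
The following Sunday is Aug 4 2030.
Next Saturday: Aug 10 2030.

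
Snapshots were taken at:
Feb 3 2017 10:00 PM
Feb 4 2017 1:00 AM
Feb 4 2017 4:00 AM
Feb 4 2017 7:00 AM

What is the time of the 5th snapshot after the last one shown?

Feb 4 2017 10:00 PM

Gaps: 3, 3, 3 hours — each event is 3 hours after the previous one.
Feb 4 2017 7:00 AM + 3 h = Feb 4 2017 10:00 AM.
Feb 4 2017 10:00 AM + 3 h = Feb 4 2017 1:00 PM.
Feb 4 2017 1:00 PM + 3 h = Feb 4 2017 4:00 PM.
Feb 4 2017 4:00 PM + 3 h = Feb 4 2017 7:00 PM.
Feb 4 2017 7:00 PM + 3 h = Feb 4 2017 10:00 PM.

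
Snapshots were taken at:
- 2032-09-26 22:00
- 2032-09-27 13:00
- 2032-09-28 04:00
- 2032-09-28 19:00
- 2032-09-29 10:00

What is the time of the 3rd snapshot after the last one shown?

Spacing: 15, 15, 15, 15 h — constant 15 h.
2032-09-29 10:00 + 15 h = 2032-09-30 01:00.
2032-09-30 01:00 + 15 h = 2032-09-30 16:00.
2032-09-30 16:00 + 15 h = 2032-10-01 07:00.

2032-10-01 07:00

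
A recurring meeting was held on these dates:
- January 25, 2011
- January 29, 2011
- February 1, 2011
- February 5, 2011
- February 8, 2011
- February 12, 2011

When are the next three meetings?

February 15, 2011; February 19, 2011; February 22, 2011

Every event lands on a Tuesday or Saturday (gaps cycle 4, 3, 4, 3, 4).
So the schedule is: every Tuesday and Saturday.
The following Tuesday is February 15, 2011.
Next Saturday: February 19, 2011.
Next Tuesday: February 22, 2011.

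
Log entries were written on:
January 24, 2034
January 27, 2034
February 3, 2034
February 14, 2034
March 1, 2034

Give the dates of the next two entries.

Gaps: 3, 7, 11, 15 days — each gap is 4 larger than the previous one.
Next gap: 19 days. March 1, 2034 + 19 days = March 20, 2034.
Next gap: 23 days. March 20, 2034 + 23 days = April 12, 2034.

March 20, 2034; April 12, 2034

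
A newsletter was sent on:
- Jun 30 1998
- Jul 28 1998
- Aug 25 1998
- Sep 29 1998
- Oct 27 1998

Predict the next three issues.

Nov 24 1998, Dec 29 1998, Jan 26 1999

These are Tuesdays with 28, 28, 35, 28-day gaps.
Each is the final Tuesday of its month — Jun 30 1998 is past the 28th, so '4th Tuesday' doesn't fit.
November 1998 ends with Tuesday Nov 24 1998.
December 1998 ends with Tuesday Dec 29 1998.
January 1999 ends with Tuesday Jan 26 1999.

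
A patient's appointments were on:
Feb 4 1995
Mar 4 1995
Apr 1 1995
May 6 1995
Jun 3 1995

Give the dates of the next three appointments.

Jul 1 1995, Aug 5 1995, Sep 2 1995

These are Saturdays at 28- or 35-day spacing (28, 28, 35, 28).
The pattern: 1st Saturday of the month.
July 1995 — 1st Saturday is Jul 1 1995.
August 1995 — 1st Saturday is Aug 5 1995.
September 1995 — 1st Saturday is Sep 2 1995.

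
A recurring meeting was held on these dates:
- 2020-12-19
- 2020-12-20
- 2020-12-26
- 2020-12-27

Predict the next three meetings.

2021-01-02, 2021-01-03, 2021-01-09

Gaps: 1, 6, 1 days — not constant, but cyclic with period 2.
The events fall on every Saturday and Sunday.
Next Saturday: 2021-01-02.
The following Sunday is 2021-01-03.
The following Saturday is 2021-01-09.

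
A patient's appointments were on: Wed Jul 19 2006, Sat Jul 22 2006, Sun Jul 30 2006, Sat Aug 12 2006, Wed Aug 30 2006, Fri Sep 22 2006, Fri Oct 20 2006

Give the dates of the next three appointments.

Gaps: 3, 8, 13, 18, 23, 28 days — each gap is 5 larger than the previous one.
Next gap: 33 days. Fri Oct 20 2006 + 33 days = Wed Nov 22 2006.
Next gap: 38 days. Wed Nov 22 2006 + 38 days = Sat Dec 30 2006.
Next gap: 43 days. Sat Dec 30 2006 + 43 days = Sun Feb 11 2007.

Wed Nov 22 2006, Sat Dec 30 2006, Sun Feb 11 2007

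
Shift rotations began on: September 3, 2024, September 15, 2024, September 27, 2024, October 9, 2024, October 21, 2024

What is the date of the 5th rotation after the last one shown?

December 20, 2024

Every event comes 12 days after the last (12, 12, 12, 12).
October 21, 2024 + 12 days = November 2, 2024.
November 2, 2024 + 12 days = November 14, 2024.
November 14, 2024 + 12 days = November 26, 2024.
November 26, 2024 + 12 days = December 8, 2024.
December 8, 2024 + 12 days = December 20, 2024.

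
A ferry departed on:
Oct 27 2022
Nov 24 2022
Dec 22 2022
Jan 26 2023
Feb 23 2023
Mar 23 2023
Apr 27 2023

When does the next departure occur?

All dates are Thursdays, 28, 28, 35, 28, 28, 35 days apart.
Specifically, the 4th Thursday of each month.
4th Thursday of May 2023: May 25 2023.

May 25 2023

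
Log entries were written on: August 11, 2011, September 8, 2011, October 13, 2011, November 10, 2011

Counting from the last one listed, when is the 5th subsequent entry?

These are Thursdays at 28- or 35-day spacing (28, 35, 28).
The pattern: 2nd Thursday of the month.
2nd Thursday of December 2011: December 8, 2011.
January 2012 — 2nd Thursday is January 12, 2012.
2nd Thursday of February 2012: February 9, 2012.
March 2012 — 2nd Thursday is March 8, 2012.
April 2012 — 2nd Thursday is April 12, 2012.

April 12, 2012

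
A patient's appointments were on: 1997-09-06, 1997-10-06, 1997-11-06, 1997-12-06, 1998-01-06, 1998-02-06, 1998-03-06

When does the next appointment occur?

Gaps: 30, 31, 30, 31, 31, 28 days — not constant. Every event is on the 6th of the month.
Pattern: the 6th of each month.
April 1998: 1998-04-06.

1998-04-06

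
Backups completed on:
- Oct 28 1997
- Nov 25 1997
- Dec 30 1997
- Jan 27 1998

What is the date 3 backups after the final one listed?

Every date is a Tuesday; gaps 28, 35, 28 days.
Each is the last Tuesday of its month (at least one falls on the 29th or later, ruling out '4th Tuesday').
Last Tuesday of February 1998: Feb 24 1998.
March 1998 ends with Tuesday Mar 31 1998.
Last Tuesday of April 1998: Apr 28 1998.

Apr 28 1998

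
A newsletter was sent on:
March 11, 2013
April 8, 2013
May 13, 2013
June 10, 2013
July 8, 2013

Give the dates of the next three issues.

August 12, 2013; September 9, 2013; October 14, 2013

All dates are Mondays, 28, 35, 28, 28 days apart.
Specifically, the 2nd Monday of each month.
August 2013 — 2nd Monday is August 12, 2013.
September 2013 — 2nd Monday is September 9, 2013.
October 2013 — 2nd Monday is October 14, 2013.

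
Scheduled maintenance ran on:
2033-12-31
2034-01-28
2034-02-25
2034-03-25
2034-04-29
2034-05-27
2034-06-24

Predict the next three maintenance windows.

2034-07-29, 2034-08-26, 2034-09-30

These are Saturdays with 28, 28, 28, 35, 28, 28-day gaps.
Each is the final Saturday of its month — 2033-12-31 is past the 28th, so '4th Saturday' doesn't fit.
Last Saturday of July 2034: 2034-07-29.
August 2034 ends with Saturday 2034-08-26.
Last Saturday of September 2034: 2034-09-30.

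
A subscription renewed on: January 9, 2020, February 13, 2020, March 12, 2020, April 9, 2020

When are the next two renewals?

May 14, 2020; June 11, 2020

All dates are Thursdays, 35, 28, 28 days apart.
Specifically, the 2nd Thursday of each month.
2nd Thursday of May 2020: May 14, 2020.
June 2020 — 2nd Thursday is June 11, 2020.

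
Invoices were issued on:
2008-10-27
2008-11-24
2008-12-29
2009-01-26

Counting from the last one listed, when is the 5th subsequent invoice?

2009-06-29

These are Mondays with 28, 35, 28-day gaps.
Each is the final Monday of its month — 2008-12-29 is past the 28th, so '4th Monday' doesn't fit.
February 2009 ends with Monday 2009-02-23.
Last Monday of March 2009: 2009-03-30.
April 2009 ends with Monday 2009-04-27.
Last Monday of May 2009: 2009-05-25.
June 2009 ends with Monday 2009-06-29.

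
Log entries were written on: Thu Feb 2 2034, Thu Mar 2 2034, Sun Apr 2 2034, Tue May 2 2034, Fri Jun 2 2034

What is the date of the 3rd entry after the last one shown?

Sat Sep 2 2034

Each date is the 2nd; the gaps (28, 31, 30, 31) track the month lengths.
The rule is the 2nd of each month.
Next: July 2034 → Sun Jul 2 2034.
Next: August 2034 → Wed Aug 2 2034.
September 2034: Sat Sep 2 2034.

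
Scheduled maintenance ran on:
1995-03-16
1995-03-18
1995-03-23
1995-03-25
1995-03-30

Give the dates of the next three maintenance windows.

1995-04-01, 1995-04-06, 1995-04-08

Gaps: 2, 5, 2, 5 days — not constant, but cyclic with period 2.
The events fall on every Thursday and Saturday.
Next Saturday: 1995-04-01.
The following Thursday is 1995-04-06.
Next Saturday: 1995-04-08.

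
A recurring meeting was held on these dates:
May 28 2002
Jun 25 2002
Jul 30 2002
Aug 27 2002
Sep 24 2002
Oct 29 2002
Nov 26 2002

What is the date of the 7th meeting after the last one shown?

Every date is a Tuesday; gaps 28, 35, 28, 28, 35, 28 days.
Each is the last Tuesday of its month (at least one falls on the 29th or later, ruling out '4th Tuesday').
December 2002 ends with Tuesday Dec 31 2002.
January 2003 ends with Tuesday Jan 28 2003.
Last Tuesday of February 2003: Feb 25 2003.
Last Tuesday of March 2003: Mar 25 2003.
April 2003 ends with Tuesday Apr 29 2003.
Last Tuesday of May 2003: May 27 2003.
June 2003 ends with Tuesday Jun 24 2003.

Jun 24 2003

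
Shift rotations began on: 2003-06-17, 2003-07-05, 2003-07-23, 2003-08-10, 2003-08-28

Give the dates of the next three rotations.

The spacing is 18, 18, 18, 18 days — always 18 days.
2003-08-28 + 18 days = 2003-09-15.
2003-09-15 + 18 days = 2003-10-03.
2003-10-03 + 18 days = 2003-10-21.

2003-09-15, 2003-10-03, 2003-10-21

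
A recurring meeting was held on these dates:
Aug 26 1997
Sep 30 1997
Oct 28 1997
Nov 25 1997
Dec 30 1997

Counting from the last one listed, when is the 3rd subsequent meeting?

Mar 31 1998

Every date is a Tuesday; gaps 35, 28, 28, 35 days.
Each is the last Tuesday of its month (at least one falls on the 29th or later, ruling out '4th Tuesday').
Last Tuesday of January 1998: Jan 27 1998.
February 1998 ends with Tuesday Feb 24 1998.
Last Tuesday of March 1998: Mar 31 1998.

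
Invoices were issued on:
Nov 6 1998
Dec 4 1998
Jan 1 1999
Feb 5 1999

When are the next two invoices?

Gaps: 28, 28, 35 days — a mix of 28 and 35. Every date is a Friday.
Each is the 1st Friday of its month.
March 1999 — 1st Friday is Mar 5 1999.
April 1999 — 1st Friday is Apr 2 1999.

Mar 5 1999, Apr 2 1999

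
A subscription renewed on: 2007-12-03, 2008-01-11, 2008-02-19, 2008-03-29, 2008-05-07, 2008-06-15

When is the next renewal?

2008-07-24

Gaps between consecutive events: 39, 39, 39, 39, 39 days — a constant 39-day interval.
2008-06-15 + 39 days = 2008-07-24.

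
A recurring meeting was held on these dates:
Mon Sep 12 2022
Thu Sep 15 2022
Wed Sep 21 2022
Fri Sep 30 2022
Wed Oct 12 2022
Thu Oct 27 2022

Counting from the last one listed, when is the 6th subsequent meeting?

The spacing grows by 3 each time: 3, 6, 9, 12, 15 days.
Next gap: 18 days. Thu Oct 27 2022 + 18 days = Mon Nov 14 2022.
Next gap: 21 days. Mon Nov 14 2022 + 21 days = Mon Dec 5 2022.
Next gap: 24 days. Mon Dec 5 2022 + 24 days = Thu Dec 29 2022.
Next gap: 27 days. Thu Dec 29 2022 + 27 days = Wed Jan 25 2023.
Next gap: 30 days. Wed Jan 25 2023 + 30 days = Fri Feb 24 2023.
Next gap: 33 days. Fri Feb 24 2023 + 33 days = Wed Mar 29 2023.

Wed Mar 29 2023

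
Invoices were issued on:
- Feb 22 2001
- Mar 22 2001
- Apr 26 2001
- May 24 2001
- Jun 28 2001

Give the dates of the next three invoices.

Gaps: 28, 35, 28, 35 days — a mix of 28 and 35. Every date is a Thursday.
Each is the 4th Thursday of its month.
July 2001 — 4th Thursday is Jul 26 2001.
August 2001 — 4th Thursday is Aug 23 2001.
4th Thursday of September 2001: Sep 27 2001.

Jul 26 2001, Aug 23 2001, Sep 27 2001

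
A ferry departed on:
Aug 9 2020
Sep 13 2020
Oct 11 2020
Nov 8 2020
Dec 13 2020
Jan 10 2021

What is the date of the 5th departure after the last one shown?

These are Sundays at 28- or 35-day spacing (35, 28, 28, 35, 28).
The pattern: 2nd Sunday of the month.
February 2021 — 2nd Sunday is Feb 14 2021.
March 2021 — 2nd Sunday is Mar 14 2021.
2nd Sunday of April 2021: Apr 11 2021.
May 2021 — 2nd Sunday is May 9 2021.
June 2021 — 2nd Sunday is Jun 13 2021.

Jun 13 2021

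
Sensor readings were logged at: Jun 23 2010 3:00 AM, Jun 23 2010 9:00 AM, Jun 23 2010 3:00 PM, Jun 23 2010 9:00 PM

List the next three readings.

Jun 24 2010 3:00 AM, Jun 24 2010 9:00 AM, Jun 24 2010 3:00 PM

Gaps: 6, 6, 6 hours — each event is 6 hours after the previous one.
Jun 23 2010 9:00 PM + 6 h = Jun 24 2010 3:00 AM.
Jun 24 2010 3:00 AM + 6 h = Jun 24 2010 9:00 AM.
Jun 24 2010 9:00 AM + 6 h = Jun 24 2010 3:00 PM.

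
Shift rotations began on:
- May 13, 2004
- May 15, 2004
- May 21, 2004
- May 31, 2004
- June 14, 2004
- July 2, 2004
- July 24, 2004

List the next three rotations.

August 19, 2004; September 18, 2004; October 22, 2004

Intervals are 2, 6, 10, 14, 18, 22 days — an arithmetic progression with common difference 4.
Next gap: 26 days. July 24, 2004 + 26 days = August 19, 2004.
Next gap: 30 days. August 19, 2004 + 30 days = September 18, 2004.
Next gap: 34 days. September 18, 2004 + 34 days = October 22, 2004.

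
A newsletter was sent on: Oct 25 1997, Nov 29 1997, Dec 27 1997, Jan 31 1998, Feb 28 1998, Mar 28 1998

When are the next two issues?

Apr 25 1998, May 30 1998

All Saturdays; the gaps (35, 28, 35, 28, 28) vary with month length.
This is the last Saturday of each month.
Last Saturday of April 1998: Apr 25 1998.
Last Saturday of May 1998: May 30 1998.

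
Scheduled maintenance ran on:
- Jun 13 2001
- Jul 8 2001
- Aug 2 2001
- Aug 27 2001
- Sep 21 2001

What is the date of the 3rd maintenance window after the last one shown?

Dec 5 2001

Every event comes 25 days after the last (25, 25, 25, 25).
Sep 21 2001 + 25 days = Oct 16 2001.
Oct 16 2001 + 25 days = Nov 10 2001.
Nov 10 2001 + 25 days = Dec 5 2001.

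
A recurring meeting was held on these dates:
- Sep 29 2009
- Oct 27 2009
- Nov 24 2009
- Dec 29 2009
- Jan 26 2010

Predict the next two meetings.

Feb 23 2010, Mar 30 2010

These are Tuesdays with 28, 28, 35, 28-day gaps.
Each is the final Tuesday of its month — Sep 29 2009 is past the 28th, so '4th Tuesday' doesn't fit.
February 2010 ends with Tuesday Feb 23 2010.
Last Tuesday of March 2010: Mar 30 2010.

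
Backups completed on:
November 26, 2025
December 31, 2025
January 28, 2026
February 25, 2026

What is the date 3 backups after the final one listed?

These are Wednesdays with 35, 28, 28-day gaps.
Each is the final Wednesday of its month — December 31, 2025 is past the 28th, so '4th Wednesday' doesn't fit.
March 2026 ends with Wednesday March 25, 2026.
April 2026 ends with Wednesday April 29, 2026.
May 2026 ends with Wednesday May 27, 2026.

May 27, 2026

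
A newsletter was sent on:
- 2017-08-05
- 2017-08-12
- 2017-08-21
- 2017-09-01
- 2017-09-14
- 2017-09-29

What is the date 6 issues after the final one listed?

Intervals are 7, 9, 11, 13, 15 days — an arithmetic progression with common difference 2.
Next gap: 17 days. 2017-09-29 + 17 days = 2017-10-16.
Next gap: 19 days. 2017-10-16 + 19 days = 2017-11-04.
Next gap: 21 days. 2017-11-04 + 21 days = 2017-11-25.
Next gap: 23 days. 2017-11-25 + 23 days = 2017-12-18.
Next gap: 25 days. 2017-12-18 + 25 days = 2018-01-12.
Next gap: 27 days. 2018-01-12 + 27 days = 2018-02-08.

2018-02-08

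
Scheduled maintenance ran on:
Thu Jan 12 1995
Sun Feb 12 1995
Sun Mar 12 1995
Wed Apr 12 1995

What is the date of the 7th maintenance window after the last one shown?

Each date is the 12th; the gaps (31, 28, 31) track the month lengths.
The rule is the 12th of each month.
Next: May 1995 → Fri May 12 1995.
June 1995: Mon Jun 12 1995.
July 1995: Wed Jul 12 1995.
August 1995: Sat Aug 12 1995.
September 1995: Tue Sep 12 1995.
October 1995: Thu Oct 12 1995.
Next: November 1995 → Sun Nov 12 1995.

Sun Nov 12 1995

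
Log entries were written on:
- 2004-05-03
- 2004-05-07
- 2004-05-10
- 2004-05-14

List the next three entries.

Every event lands on a Monday or Friday (gaps cycle 4, 3, 4).
So the schedule is: every Monday and Friday.
The following Monday is 2004-05-17.
Next Friday: 2004-05-21.
The following Monday is 2004-05-24.

2004-05-17, 2004-05-21, 2004-05-24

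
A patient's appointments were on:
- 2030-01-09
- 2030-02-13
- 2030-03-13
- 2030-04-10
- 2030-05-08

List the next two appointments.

Gaps: 35, 28, 28, 28 days — a mix of 28 and 35. Every date is a Wednesday.
Each is the 2nd Wednesday of its month.
2nd Wednesday of June 2030: 2030-06-12.
July 2030 — 2nd Wednesday is 2030-07-10.

2030-06-12, 2030-07-10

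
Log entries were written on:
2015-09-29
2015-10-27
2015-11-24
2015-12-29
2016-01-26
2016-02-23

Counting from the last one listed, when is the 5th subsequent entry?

2016-07-26

Every date is a Tuesday; gaps 28, 28, 35, 28, 28 days.
Each is the last Tuesday of its month (at least one falls on the 29th or later, ruling out '4th Tuesday').
Last Tuesday of March 2016: 2016-03-29.
Last Tuesday of April 2016: 2016-04-26.
Last Tuesday of May 2016: 2016-05-31.
June 2016 ends with Tuesday 2016-06-28.
Last Tuesday of July 2016: 2016-07-26.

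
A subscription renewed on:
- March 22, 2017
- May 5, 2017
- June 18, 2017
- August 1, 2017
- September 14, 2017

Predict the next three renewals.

The spacing is 44, 44, 44, 44 days — always 44 days.
September 14, 2017 + 44 days = October 28, 2017.
October 28, 2017 + 44 days = December 11, 2017.
December 11, 2017 + 44 days = January 24, 2018.

October 28, 2017; December 11, 2017; January 24, 2018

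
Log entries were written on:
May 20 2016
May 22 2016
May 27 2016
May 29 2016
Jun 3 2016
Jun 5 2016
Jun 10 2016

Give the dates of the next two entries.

Gaps: 2, 5, 2, 5, 2, 5 days — not constant, but cyclic with period 2.
The events fall on every Friday and Sunday.
The following Sunday is Jun 12 2016.
The following Friday is Jun 17 2016.

Jun 12 2016, Jun 17 2016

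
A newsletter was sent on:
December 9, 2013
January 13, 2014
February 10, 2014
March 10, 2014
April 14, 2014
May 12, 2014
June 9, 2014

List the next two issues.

All dates are Mondays, 35, 28, 28, 35, 28, 28 days apart.
Specifically, the 2nd Monday of each month.
July 2014 — 2nd Monday is July 14, 2014.
August 2014 — 2nd Monday is August 11, 2014.

July 14, 2014; August 11, 2014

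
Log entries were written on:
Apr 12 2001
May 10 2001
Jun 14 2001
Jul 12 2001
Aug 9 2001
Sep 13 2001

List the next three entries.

Oct 11 2001, Nov 8 2001, Dec 13 2001

Gaps: 28, 35, 28, 28, 35 days — a mix of 28 and 35. Every date is a Thursday.
Each is the 2nd Thursday of its month.
October 2001 — 2nd Thursday is Oct 11 2001.
November 2001 — 2nd Thursday is Nov 8 2001.
December 2001 — 2nd Thursday is Dec 13 2001.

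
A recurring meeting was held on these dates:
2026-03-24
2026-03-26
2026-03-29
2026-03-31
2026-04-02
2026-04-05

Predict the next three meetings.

2026-04-07, 2026-04-09, 2026-04-12

The gap pattern 2, 3, 2, 2, 3 repeats every 3 events.
These are the Tuesdays, Thursdays and Sundays of each week.
Next Tuesday: 2026-04-07.
Next Thursday: 2026-04-09.
Next Sunday: 2026-04-12.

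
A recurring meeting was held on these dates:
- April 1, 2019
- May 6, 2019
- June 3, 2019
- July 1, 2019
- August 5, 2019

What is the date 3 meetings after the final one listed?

November 4, 2019

These are Mondays at 28- or 35-day spacing (35, 28, 28, 35).
The pattern: 1st Monday of the month.
1st Monday of September 2019: September 2, 2019.
1st Monday of October 2019: October 7, 2019.
1st Monday of November 2019: November 4, 2019.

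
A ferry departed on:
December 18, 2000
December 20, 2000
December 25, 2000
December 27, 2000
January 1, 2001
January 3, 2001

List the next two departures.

January 8, 2001; January 10, 2001

Gaps: 2, 5, 2, 5, 2 days — not constant, but cyclic with period 2.
The events fall on every Monday and Wednesday.
The following Monday is January 8, 2001.
Next Wednesday: January 10, 2001.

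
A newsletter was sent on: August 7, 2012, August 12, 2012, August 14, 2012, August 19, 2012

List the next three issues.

Every event lands on a Tuesday or Sunday (gaps cycle 5, 2, 5).
So the schedule is: every Tuesday and Sunday.
The following Tuesday is August 21, 2012.
The following Sunday is August 26, 2012.
Next Tuesday: August 28, 2012.

August 21, 2012; August 26, 2012; August 28, 2012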